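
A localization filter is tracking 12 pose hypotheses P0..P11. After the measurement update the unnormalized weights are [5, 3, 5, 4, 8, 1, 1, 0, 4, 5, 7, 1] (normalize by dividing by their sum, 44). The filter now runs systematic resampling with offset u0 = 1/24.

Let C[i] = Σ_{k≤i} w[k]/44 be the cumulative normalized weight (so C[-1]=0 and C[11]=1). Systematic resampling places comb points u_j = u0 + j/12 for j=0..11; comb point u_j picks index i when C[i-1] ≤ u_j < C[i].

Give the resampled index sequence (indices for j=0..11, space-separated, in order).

0 1 2 2 3 4 4 8 9 9 10 10

C = [5/44, 2/11, 13/44, 17/44, 25/44, 13/22, 27/44, 27/44, 31/44, 9/11, 43/44, 1]
j=0: u_0=1/24 ∈ [0, 5/44) → index 0
j=1: u_1=1/8 ∈ [5/44, 2/11) → index 1
j=2: u_2=5/24 ∈ [2/11, 13/44) → index 2
j=3: u_3=7/24 ∈ [2/11, 13/44) → index 2
j=4: u_4=3/8 ∈ [13/44, 17/44) → index 3
j=5: u_5=11/24 ∈ [17/44, 25/44) → index 4
j=6: u_6=13/24 ∈ [17/44, 25/44) → index 4
j=7: u_7=5/8 ∈ [27/44, 31/44) → index 8
j=8: u_8=17/24 ∈ [31/44, 9/11) → index 9
j=9: u_9=19/24 ∈ [31/44, 9/11) → index 9
j=10: u_10=7/8 ∈ [9/11, 43/44) → index 10
j=11: u_11=23/24 ∈ [9/11, 43/44) → index 10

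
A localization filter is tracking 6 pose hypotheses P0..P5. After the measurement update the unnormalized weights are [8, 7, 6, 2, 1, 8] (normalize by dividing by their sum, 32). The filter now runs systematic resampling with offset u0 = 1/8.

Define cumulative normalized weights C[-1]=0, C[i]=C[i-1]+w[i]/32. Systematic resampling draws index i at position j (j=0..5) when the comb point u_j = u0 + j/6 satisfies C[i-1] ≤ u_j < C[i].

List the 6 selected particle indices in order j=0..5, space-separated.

C = [1/4, 15/32, 21/32, 23/32, 3/4, 1]
j=0: u_0=1/8 ∈ [0, 1/4) → index 0
j=1: u_1=7/24 ∈ [1/4, 15/32) → index 1
j=2: u_2=11/24 ∈ [1/4, 15/32) → index 1
j=3: u_3=5/8 ∈ [15/32, 21/32) → index 2
j=4: u_4=19/24 ∈ [3/4, 1) → index 5
j=5: u_5=23/24 ∈ [3/4, 1) → index 5

0 1 1 2 5 5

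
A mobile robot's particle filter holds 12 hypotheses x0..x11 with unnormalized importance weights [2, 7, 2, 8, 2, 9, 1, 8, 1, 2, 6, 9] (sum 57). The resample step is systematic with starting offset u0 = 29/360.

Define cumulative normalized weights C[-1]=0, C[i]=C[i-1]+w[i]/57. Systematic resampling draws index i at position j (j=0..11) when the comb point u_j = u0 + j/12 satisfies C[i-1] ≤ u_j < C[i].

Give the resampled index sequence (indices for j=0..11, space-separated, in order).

C = [2/57, 3/19, 11/57, 1/3, 7/19, 10/19, 31/57, 13/19, 40/57, 14/19, 16/19, 1]
j=0: u_0=29/360 ∈ [2/57, 3/19) → index 1
j=1: u_1=59/360 ∈ [3/19, 11/57) → index 2
j=2: u_2=89/360 ∈ [11/57, 1/3) → index 3
j=3: u_3=119/360 ∈ [11/57, 1/3) → index 3
j=4: u_4=149/360 ∈ [7/19, 10/19) → index 5
j=5: u_5=179/360 ∈ [7/19, 10/19) → index 5
j=6: u_6=209/360 ∈ [31/57, 13/19) → index 7
j=7: u_7=239/360 ∈ [31/57, 13/19) → index 7
j=8: u_8=269/360 ∈ [14/19, 16/19) → index 10
j=9: u_9=299/360 ∈ [14/19, 16/19) → index 10
j=10: u_10=329/360 ∈ [16/19, 1) → index 11
j=11: u_11=359/360 ∈ [16/19, 1) → index 11

1 2 3 3 5 5 7 7 10 10 11 11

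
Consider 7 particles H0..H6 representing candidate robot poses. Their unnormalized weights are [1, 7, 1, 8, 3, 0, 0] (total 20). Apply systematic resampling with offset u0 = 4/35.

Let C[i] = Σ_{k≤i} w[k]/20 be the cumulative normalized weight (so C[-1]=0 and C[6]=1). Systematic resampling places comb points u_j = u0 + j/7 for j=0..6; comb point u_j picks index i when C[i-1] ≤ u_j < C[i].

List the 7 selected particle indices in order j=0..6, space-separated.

1 1 2 3 3 3 4

C = [1/20, 2/5, 9/20, 17/20, 1, 1, 1]
j=0: u_0=4/35 ∈ [1/20, 2/5) → index 1
j=1: u_1=9/35 ∈ [1/20, 2/5) → index 1
j=2: u_2=2/5 ∈ [2/5, 9/20) → index 2
j=3: u_3=19/35 ∈ [9/20, 17/20) → index 3
j=4: u_4=24/35 ∈ [9/20, 17/20) → index 3
j=5: u_5=29/35 ∈ [9/20, 17/20) → index 3
j=6: u_6=34/35 ∈ [17/20, 1) → index 4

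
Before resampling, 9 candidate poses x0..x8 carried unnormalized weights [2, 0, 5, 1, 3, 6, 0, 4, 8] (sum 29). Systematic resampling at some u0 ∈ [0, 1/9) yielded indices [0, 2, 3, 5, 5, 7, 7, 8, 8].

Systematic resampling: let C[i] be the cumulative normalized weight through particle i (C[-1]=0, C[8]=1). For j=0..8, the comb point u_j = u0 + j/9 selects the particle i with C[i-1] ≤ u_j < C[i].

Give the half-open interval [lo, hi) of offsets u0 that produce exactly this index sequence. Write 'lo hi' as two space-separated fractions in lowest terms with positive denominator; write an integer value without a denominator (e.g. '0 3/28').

C = [2/29, 2/29, 7/29, 8/29, 11/29, 17/29, 17/29, 21/29, 1]
j=0 picked index 0: u0 ∈ [0, 2/29)
j=1 picked index 2: u0 ∈ [-11/261, 34/261)
j=2 picked index 3: u0 ∈ [5/261, 14/261)
j=3 picked index 5: u0 ∈ [4/87, 22/87)
j=4 picked index 5: u0 ∈ [-17/261, 37/261)
j=5 picked index 7: u0 ∈ [8/261, 44/261)
j=6 picked index 7: u0 ∈ [-7/87, 5/87)
j=7 picked index 8: u0 ∈ [-14/261, 2/9)
j=8 picked index 8: u0 ∈ [-43/261, 1/9)
intersection: [4/87, 14/261)

4/87 14/261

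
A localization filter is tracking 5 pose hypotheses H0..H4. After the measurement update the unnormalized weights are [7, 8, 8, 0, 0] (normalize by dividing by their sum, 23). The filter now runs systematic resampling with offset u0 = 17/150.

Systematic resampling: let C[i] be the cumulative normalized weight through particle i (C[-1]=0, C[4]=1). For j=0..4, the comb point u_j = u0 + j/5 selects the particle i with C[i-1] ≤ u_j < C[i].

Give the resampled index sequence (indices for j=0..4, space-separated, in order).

C = [7/23, 15/23, 1, 1, 1]
j=0: u_0=17/150 ∈ [0, 7/23) → index 0
j=1: u_1=47/150 ∈ [7/23, 15/23) → index 1
j=2: u_2=77/150 ∈ [7/23, 15/23) → index 1
j=3: u_3=107/150 ∈ [15/23, 1) → index 2
j=4: u_4=137/150 ∈ [15/23, 1) → index 2

0 1 1 2 2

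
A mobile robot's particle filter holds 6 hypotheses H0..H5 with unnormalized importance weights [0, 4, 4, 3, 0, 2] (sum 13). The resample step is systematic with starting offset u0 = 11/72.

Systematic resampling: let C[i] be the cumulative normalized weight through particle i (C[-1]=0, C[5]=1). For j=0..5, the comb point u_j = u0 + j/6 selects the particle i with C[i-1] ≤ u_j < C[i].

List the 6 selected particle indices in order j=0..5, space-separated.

C = [0, 4/13, 8/13, 11/13, 11/13, 1]
j=0: u_0=11/72 ∈ [0, 4/13) → index 1
j=1: u_1=23/72 ∈ [4/13, 8/13) → index 2
j=2: u_2=35/72 ∈ [4/13, 8/13) → index 2
j=3: u_3=47/72 ∈ [8/13, 11/13) → index 3
j=4: u_4=59/72 ∈ [8/13, 11/13) → index 3
j=5: u_5=71/72 ∈ [11/13, 1) → index 5

1 2 2 3 3 5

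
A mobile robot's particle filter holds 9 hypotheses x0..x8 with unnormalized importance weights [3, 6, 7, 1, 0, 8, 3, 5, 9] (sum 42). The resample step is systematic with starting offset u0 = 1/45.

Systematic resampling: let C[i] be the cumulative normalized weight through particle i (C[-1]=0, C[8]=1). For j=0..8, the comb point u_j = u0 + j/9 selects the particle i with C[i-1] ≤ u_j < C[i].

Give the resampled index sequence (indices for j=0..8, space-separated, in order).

C = [1/14, 3/14, 8/21, 17/42, 17/42, 25/42, 2/3, 11/14, 1]
j=0: u_0=1/45 ∈ [0, 1/14) → index 0
j=1: u_1=2/15 ∈ [1/14, 3/14) → index 1
j=2: u_2=11/45 ∈ [3/14, 8/21) → index 2
j=3: u_3=16/45 ∈ [3/14, 8/21) → index 2
j=4: u_4=7/15 ∈ [17/42, 25/42) → index 5
j=5: u_5=26/45 ∈ [17/42, 25/42) → index 5
j=6: u_6=31/45 ∈ [2/3, 11/14) → index 7
j=7: u_7=4/5 ∈ [11/14, 1) → index 8
j=8: u_8=41/45 ∈ [11/14, 1) → index 8

0 1 2 2 5 5 7 8 8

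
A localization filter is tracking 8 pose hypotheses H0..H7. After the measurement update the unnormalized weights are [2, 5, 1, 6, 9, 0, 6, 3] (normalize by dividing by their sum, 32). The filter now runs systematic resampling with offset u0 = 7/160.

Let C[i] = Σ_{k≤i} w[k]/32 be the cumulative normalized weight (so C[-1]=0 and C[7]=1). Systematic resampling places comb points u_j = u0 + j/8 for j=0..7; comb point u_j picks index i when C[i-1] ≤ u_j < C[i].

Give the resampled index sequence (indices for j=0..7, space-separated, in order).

0 1 3 3 4 4 6 7

C = [1/16, 7/32, 1/4, 7/16, 23/32, 23/32, 29/32, 1]
j=0: u_0=7/160 ∈ [0, 1/16) → index 0
j=1: u_1=27/160 ∈ [1/16, 7/32) → index 1
j=2: u_2=47/160 ∈ [1/4, 7/16) → index 3
j=3: u_3=67/160 ∈ [1/4, 7/16) → index 3
j=4: u_4=87/160 ∈ [7/16, 23/32) → index 4
j=5: u_5=107/160 ∈ [7/16, 23/32) → index 4
j=6: u_6=127/160 ∈ [23/32, 29/32) → index 6
j=7: u_7=147/160 ∈ [29/32, 1) → index 7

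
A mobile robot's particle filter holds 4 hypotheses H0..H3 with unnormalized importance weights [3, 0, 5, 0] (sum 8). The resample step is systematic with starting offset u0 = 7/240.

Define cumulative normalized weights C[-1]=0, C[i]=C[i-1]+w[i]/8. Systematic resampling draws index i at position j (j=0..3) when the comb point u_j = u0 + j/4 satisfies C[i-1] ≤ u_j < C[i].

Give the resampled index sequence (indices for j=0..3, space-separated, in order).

C = [3/8, 3/8, 1, 1]
j=0: u_0=7/240 ∈ [0, 3/8) → index 0
j=1: u_1=67/240 ∈ [0, 3/8) → index 0
j=2: u_2=127/240 ∈ [3/8, 1) → index 2
j=3: u_3=187/240 ∈ [3/8, 1) → index 2

0 0 2 2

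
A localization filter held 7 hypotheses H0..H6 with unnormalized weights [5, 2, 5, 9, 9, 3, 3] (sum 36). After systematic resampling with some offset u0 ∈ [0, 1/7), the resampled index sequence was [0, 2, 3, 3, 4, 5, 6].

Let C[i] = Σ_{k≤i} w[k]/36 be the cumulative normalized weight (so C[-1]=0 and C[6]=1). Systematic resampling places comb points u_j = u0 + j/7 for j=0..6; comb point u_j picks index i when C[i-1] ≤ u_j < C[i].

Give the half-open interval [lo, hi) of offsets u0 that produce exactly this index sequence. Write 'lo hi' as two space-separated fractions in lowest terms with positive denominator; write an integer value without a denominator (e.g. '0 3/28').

5/42 5/36

C = [5/36, 7/36, 1/3, 7/12, 5/6, 11/12, 1]
j=0 picked index 0: u0 ∈ [0, 5/36)
j=1 picked index 2: u0 ∈ [13/252, 4/21)
j=2 picked index 3: u0 ∈ [1/21, 25/84)
j=3 picked index 3: u0 ∈ [-2/21, 13/84)
j=4 picked index 4: u0 ∈ [1/84, 11/42)
j=5 picked index 5: u0 ∈ [5/42, 17/84)
j=6 picked index 6: u0 ∈ [5/84, 1/7)
intersection: [5/42, 5/36)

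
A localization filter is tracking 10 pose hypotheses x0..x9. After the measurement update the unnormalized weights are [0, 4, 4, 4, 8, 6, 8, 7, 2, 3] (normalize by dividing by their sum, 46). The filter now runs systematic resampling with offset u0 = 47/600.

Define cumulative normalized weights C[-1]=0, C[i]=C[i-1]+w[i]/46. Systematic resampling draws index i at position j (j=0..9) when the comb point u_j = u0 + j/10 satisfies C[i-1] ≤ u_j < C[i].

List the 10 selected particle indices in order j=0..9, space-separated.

1 3 4 4 5 6 6 7 7 9

C = [0, 2/23, 4/23, 6/23, 10/23, 13/23, 17/23, 41/46, 43/46, 1]
j=0: u_0=47/600 ∈ [0, 2/23) → index 1
j=1: u_1=107/600 ∈ [4/23, 6/23) → index 3
j=2: u_2=167/600 ∈ [6/23, 10/23) → index 4
j=3: u_3=227/600 ∈ [6/23, 10/23) → index 4
j=4: u_4=287/600 ∈ [10/23, 13/23) → index 5
j=5: u_5=347/600 ∈ [13/23, 17/23) → index 6
j=6: u_6=407/600 ∈ [13/23, 17/23) → index 6
j=7: u_7=467/600 ∈ [17/23, 41/46) → index 7
j=8: u_8=527/600 ∈ [17/23, 41/46) → index 7
j=9: u_9=587/600 ∈ [43/46, 1) → index 9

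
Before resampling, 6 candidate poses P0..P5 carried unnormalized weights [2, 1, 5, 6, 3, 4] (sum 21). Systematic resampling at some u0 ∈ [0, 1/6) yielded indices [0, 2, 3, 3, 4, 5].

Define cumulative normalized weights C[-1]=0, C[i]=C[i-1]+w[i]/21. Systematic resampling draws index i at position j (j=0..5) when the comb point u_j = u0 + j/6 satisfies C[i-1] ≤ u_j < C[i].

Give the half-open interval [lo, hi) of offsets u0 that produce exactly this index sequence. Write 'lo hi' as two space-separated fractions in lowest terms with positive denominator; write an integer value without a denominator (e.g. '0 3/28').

C = [2/21, 1/7, 8/21, 2/3, 17/21, 1]
j=0 picked index 0: u0 ∈ [0, 2/21)
j=1 picked index 2: u0 ∈ [-1/42, 3/14)
j=2 picked index 3: u0 ∈ [1/21, 1/3)
j=3 picked index 3: u0 ∈ [-5/42, 1/6)
j=4 picked index 4: u0 ∈ [0, 1/7)
j=5 picked index 5: u0 ∈ [-1/42, 1/6)
intersection: [1/21, 2/21)

1/21 2/21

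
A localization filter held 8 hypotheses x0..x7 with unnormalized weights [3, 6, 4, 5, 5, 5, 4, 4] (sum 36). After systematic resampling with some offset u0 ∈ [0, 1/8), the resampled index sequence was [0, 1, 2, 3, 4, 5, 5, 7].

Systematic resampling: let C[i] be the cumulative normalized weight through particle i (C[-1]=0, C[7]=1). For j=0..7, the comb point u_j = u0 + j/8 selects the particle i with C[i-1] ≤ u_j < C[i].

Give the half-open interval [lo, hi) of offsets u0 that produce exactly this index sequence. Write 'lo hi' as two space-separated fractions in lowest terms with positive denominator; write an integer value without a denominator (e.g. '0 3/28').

1/72 1/36

C = [1/12, 1/4, 13/36, 1/2, 23/36, 7/9, 8/9, 1]
j=0 picked index 0: u0 ∈ [0, 1/12)
j=1 picked index 1: u0 ∈ [-1/24, 1/8)
j=2 picked index 2: u0 ∈ [0, 1/9)
j=3 picked index 3: u0 ∈ [-1/72, 1/8)
j=4 picked index 4: u0 ∈ [0, 5/36)
j=5 picked index 5: u0 ∈ [1/72, 11/72)
j=6 picked index 5: u0 ∈ [-1/9, 1/36)
j=7 picked index 7: u0 ∈ [1/72, 1/8)
intersection: [1/72, 1/36)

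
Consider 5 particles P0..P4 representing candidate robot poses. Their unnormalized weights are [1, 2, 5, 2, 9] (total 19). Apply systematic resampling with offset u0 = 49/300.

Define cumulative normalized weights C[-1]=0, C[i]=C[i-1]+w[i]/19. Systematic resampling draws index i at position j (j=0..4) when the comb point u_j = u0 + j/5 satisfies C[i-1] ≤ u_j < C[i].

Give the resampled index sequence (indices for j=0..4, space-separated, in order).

2 2 4 4 4

C = [1/19, 3/19, 8/19, 10/19, 1]
j=0: u_0=49/300 ∈ [3/19, 8/19) → index 2
j=1: u_1=109/300 ∈ [3/19, 8/19) → index 2
j=2: u_2=169/300 ∈ [10/19, 1) → index 4
j=3: u_3=229/300 ∈ [10/19, 1) → index 4
j=4: u_4=289/300 ∈ [10/19, 1) → index 4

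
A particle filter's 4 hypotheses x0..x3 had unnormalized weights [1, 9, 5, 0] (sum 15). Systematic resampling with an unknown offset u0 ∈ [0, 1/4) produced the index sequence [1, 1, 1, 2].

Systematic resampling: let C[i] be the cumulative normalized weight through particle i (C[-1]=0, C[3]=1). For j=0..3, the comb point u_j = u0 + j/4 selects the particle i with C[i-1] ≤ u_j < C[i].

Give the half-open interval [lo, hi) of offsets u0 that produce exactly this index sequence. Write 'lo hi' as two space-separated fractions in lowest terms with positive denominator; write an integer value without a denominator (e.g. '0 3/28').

C = [1/15, 2/3, 1, 1]
j=0 picked index 1: u0 ∈ [1/15, 2/3)
j=1 picked index 1: u0 ∈ [-11/60, 5/12)
j=2 picked index 1: u0 ∈ [-13/30, 1/6)
j=3 picked index 2: u0 ∈ [-1/12, 1/4)
intersection: [1/15, 1/6)

1/15 1/6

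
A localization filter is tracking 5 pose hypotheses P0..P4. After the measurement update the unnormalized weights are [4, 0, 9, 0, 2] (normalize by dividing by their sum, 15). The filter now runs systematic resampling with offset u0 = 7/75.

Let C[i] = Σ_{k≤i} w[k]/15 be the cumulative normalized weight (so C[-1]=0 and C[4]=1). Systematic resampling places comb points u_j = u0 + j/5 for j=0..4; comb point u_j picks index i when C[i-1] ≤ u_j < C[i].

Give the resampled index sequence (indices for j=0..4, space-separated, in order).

C = [4/15, 4/15, 13/15, 13/15, 1]
j=0: u_0=7/75 ∈ [0, 4/15) → index 0
j=1: u_1=22/75 ∈ [4/15, 13/15) → index 2
j=2: u_2=37/75 ∈ [4/15, 13/15) → index 2
j=3: u_3=52/75 ∈ [4/15, 13/15) → index 2
j=4: u_4=67/75 ∈ [13/15, 1) → index 4

0 2 2 2 4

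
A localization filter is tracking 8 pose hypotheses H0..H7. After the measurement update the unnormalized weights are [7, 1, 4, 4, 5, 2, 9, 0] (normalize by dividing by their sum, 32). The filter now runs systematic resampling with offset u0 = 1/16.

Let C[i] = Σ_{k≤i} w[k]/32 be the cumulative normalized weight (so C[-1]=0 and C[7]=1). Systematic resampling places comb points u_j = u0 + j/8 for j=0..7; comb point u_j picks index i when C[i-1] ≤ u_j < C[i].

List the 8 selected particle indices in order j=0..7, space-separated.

0 0 2 3 4 5 6 6

C = [7/32, 1/4, 3/8, 1/2, 21/32, 23/32, 1, 1]
j=0: u_0=1/16 ∈ [0, 7/32) → index 0
j=1: u_1=3/16 ∈ [0, 7/32) → index 0
j=2: u_2=5/16 ∈ [1/4, 3/8) → index 2
j=3: u_3=7/16 ∈ [3/8, 1/2) → index 3
j=4: u_4=9/16 ∈ [1/2, 21/32) → index 4
j=5: u_5=11/16 ∈ [21/32, 23/32) → index 5
j=6: u_6=13/16 ∈ [23/32, 1) → index 6
j=7: u_7=15/16 ∈ [23/32, 1) → index 6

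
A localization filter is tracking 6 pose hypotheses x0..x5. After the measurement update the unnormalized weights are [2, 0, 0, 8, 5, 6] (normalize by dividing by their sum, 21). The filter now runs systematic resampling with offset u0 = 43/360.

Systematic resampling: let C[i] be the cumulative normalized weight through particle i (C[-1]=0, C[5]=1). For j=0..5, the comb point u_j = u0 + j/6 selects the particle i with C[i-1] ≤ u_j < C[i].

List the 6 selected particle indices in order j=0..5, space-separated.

3 3 3 4 5 5

C = [2/21, 2/21, 2/21, 10/21, 5/7, 1]
j=0: u_0=43/360 ∈ [2/21, 10/21) → index 3
j=1: u_1=103/360 ∈ [2/21, 10/21) → index 3
j=2: u_2=163/360 ∈ [2/21, 10/21) → index 3
j=3: u_3=223/360 ∈ [10/21, 5/7) → index 4
j=4: u_4=283/360 ∈ [5/7, 1) → index 5
j=5: u_5=343/360 ∈ [5/7, 1) → index 5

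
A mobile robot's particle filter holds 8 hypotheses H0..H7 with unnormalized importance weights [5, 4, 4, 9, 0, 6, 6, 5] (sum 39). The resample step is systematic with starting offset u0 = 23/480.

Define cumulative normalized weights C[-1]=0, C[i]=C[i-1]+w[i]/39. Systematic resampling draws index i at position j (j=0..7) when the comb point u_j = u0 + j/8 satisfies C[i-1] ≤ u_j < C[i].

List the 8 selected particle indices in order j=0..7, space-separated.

0 1 2 3 3 5 6 7

C = [5/39, 3/13, 1/3, 22/39, 22/39, 28/39, 34/39, 1]
j=0: u_0=23/480 ∈ [0, 5/39) → index 0
j=1: u_1=83/480 ∈ [5/39, 3/13) → index 1
j=2: u_2=143/480 ∈ [3/13, 1/3) → index 2
j=3: u_3=203/480 ∈ [1/3, 22/39) → index 3
j=4: u_4=263/480 ∈ [1/3, 22/39) → index 3
j=5: u_5=323/480 ∈ [22/39, 28/39) → index 5
j=6: u_6=383/480 ∈ [28/39, 34/39) → index 6
j=7: u_7=443/480 ∈ [34/39, 1) → index 7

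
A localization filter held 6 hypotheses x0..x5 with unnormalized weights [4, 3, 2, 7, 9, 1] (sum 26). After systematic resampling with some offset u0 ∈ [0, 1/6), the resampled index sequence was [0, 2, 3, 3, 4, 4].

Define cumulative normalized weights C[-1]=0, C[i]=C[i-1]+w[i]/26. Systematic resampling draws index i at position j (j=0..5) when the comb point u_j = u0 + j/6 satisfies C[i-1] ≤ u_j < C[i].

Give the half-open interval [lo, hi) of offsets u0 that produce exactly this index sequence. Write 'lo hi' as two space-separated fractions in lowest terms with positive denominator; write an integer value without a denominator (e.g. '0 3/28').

4/39 3/26

C = [2/13, 7/26, 9/26, 8/13, 25/26, 1]
j=0 picked index 0: u0 ∈ [0, 2/13)
j=1 picked index 2: u0 ∈ [4/39, 7/39)
j=2 picked index 3: u0 ∈ [1/78, 11/39)
j=3 picked index 3: u0 ∈ [-2/13, 3/26)
j=4 picked index 4: u0 ∈ [-2/39, 23/78)
j=5 picked index 4: u0 ∈ [-17/78, 5/39)
intersection: [4/39, 3/26)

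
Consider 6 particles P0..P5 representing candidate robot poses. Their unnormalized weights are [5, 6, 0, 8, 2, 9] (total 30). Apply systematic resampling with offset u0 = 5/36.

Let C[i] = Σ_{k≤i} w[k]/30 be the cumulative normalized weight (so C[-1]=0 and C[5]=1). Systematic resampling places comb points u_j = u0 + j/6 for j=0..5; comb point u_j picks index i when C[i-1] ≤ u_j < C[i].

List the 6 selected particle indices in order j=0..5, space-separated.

C = [1/6, 11/30, 11/30, 19/30, 7/10, 1]
j=0: u_0=5/36 ∈ [0, 1/6) → index 0
j=1: u_1=11/36 ∈ [1/6, 11/30) → index 1
j=2: u_2=17/36 ∈ [11/30, 19/30) → index 3
j=3: u_3=23/36 ∈ [19/30, 7/10) → index 4
j=4: u_4=29/36 ∈ [7/10, 1) → index 5
j=5: u_5=35/36 ∈ [7/10, 1) → index 5

0 1 3 4 5 5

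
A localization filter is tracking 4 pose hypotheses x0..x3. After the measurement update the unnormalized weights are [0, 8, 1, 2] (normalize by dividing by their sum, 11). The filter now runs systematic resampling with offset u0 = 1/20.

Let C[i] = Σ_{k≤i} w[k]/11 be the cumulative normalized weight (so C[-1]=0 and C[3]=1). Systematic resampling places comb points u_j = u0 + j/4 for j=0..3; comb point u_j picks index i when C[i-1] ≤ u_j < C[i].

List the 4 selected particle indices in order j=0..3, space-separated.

C = [0, 8/11, 9/11, 1]
j=0: u_0=1/20 ∈ [0, 8/11) → index 1
j=1: u_1=3/10 ∈ [0, 8/11) → index 1
j=2: u_2=11/20 ∈ [0, 8/11) → index 1
j=3: u_3=4/5 ∈ [8/11, 9/11) → index 2

1 1 1 2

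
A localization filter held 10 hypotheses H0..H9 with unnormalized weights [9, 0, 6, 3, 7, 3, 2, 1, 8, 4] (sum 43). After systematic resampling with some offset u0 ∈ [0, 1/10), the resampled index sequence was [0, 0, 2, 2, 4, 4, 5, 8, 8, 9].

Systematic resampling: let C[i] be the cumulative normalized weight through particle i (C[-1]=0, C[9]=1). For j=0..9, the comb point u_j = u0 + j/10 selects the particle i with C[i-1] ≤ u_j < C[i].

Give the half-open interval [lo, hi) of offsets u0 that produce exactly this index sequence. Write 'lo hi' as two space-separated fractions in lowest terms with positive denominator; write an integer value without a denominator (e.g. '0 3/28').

9/430 21/430

C = [9/43, 9/43, 15/43, 18/43, 25/43, 28/43, 30/43, 31/43, 39/43, 1]
j=0 picked index 0: u0 ∈ [0, 9/43)
j=1 picked index 0: u0 ∈ [-1/10, 47/430)
j=2 picked index 2: u0 ∈ [2/215, 32/215)
j=3 picked index 2: u0 ∈ [-39/430, 21/430)
j=4 picked index 4: u0 ∈ [4/215, 39/215)
j=5 picked index 4: u0 ∈ [-7/86, 7/86)
j=6 picked index 5: u0 ∈ [-4/215, 11/215)
j=7 picked index 8: u0 ∈ [9/430, 89/430)
j=8 picked index 8: u0 ∈ [-17/215, 23/215)
j=9 picked index 9: u0 ∈ [3/430, 1/10)
intersection: [9/430, 21/430)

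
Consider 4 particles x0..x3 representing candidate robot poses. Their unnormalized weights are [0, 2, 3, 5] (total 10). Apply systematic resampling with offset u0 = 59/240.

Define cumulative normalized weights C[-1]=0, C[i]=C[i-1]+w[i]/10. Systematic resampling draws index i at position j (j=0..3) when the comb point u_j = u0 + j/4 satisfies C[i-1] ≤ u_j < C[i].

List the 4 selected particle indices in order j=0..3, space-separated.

2 2 3 3

C = [0, 1/5, 1/2, 1]
j=0: u_0=59/240 ∈ [1/5, 1/2) → index 2
j=1: u_1=119/240 ∈ [1/5, 1/2) → index 2
j=2: u_2=179/240 ∈ [1/2, 1) → index 3
j=3: u_3=239/240 ∈ [1/2, 1) → index 3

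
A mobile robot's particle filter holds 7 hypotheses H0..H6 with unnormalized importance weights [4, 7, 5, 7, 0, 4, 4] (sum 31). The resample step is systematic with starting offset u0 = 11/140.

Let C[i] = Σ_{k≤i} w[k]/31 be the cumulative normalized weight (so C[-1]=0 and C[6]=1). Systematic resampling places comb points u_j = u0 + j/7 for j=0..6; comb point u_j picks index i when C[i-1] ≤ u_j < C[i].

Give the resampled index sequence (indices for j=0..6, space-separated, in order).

C = [4/31, 11/31, 16/31, 23/31, 23/31, 27/31, 1]
j=0: u_0=11/140 ∈ [0, 4/31) → index 0
j=1: u_1=31/140 ∈ [4/31, 11/31) → index 1
j=2: u_2=51/140 ∈ [11/31, 16/31) → index 2
j=3: u_3=71/140 ∈ [11/31, 16/31) → index 2
j=4: u_4=13/20 ∈ [16/31, 23/31) → index 3
j=5: u_5=111/140 ∈ [23/31, 27/31) → index 5
j=6: u_6=131/140 ∈ [27/31, 1) → index 6

0 1 2 2 3 5 6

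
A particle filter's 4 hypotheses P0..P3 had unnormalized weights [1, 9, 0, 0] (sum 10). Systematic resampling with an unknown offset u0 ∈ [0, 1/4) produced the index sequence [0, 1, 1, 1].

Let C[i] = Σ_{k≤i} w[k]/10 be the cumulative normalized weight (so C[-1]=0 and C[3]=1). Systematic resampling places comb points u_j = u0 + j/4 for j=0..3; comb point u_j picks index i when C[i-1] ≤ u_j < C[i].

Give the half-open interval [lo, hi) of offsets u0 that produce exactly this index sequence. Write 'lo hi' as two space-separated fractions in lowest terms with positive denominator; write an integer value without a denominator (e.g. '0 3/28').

0 1/10

C = [1/10, 1, 1, 1]
j=0 picked index 0: u0 ∈ [0, 1/10)
j=1 picked index 1: u0 ∈ [-3/20, 3/4)
j=2 picked index 1: u0 ∈ [-2/5, 1/2)
j=3 picked index 1: u0 ∈ [-13/20, 1/4)
intersection: [0, 1/10)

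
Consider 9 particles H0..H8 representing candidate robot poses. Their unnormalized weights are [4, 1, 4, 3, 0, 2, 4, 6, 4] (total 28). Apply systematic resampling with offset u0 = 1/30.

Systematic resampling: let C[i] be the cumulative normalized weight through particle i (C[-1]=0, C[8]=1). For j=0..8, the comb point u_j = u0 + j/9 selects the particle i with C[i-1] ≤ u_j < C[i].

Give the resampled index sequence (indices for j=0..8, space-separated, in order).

0 1 2 3 5 6 7 7 8

C = [1/7, 5/28, 9/28, 3/7, 3/7, 1/2, 9/14, 6/7, 1]
j=0: u_0=1/30 ∈ [0, 1/7) → index 0
j=1: u_1=13/90 ∈ [1/7, 5/28) → index 1
j=2: u_2=23/90 ∈ [5/28, 9/28) → index 2
j=3: u_3=11/30 ∈ [9/28, 3/7) → index 3
j=4: u_4=43/90 ∈ [3/7, 1/2) → index 5
j=5: u_5=53/90 ∈ [1/2, 9/14) → index 6
j=6: u_6=7/10 ∈ [9/14, 6/7) → index 7
j=7: u_7=73/90 ∈ [9/14, 6/7) → index 7
j=8: u_8=83/90 ∈ [6/7, 1) → index 8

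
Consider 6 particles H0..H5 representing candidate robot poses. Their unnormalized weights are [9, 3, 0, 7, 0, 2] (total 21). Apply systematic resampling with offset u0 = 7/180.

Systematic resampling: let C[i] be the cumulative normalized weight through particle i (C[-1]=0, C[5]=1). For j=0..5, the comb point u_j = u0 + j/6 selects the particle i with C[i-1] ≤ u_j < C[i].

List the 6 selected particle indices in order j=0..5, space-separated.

0 0 0 1 3 3

C = [3/7, 4/7, 4/7, 19/21, 19/21, 1]
j=0: u_0=7/180 ∈ [0, 3/7) → index 0
j=1: u_1=37/180 ∈ [0, 3/7) → index 0
j=2: u_2=67/180 ∈ [0, 3/7) → index 0
j=3: u_3=97/180 ∈ [3/7, 4/7) → index 1
j=4: u_4=127/180 ∈ [4/7, 19/21) → index 3
j=5: u_5=157/180 ∈ [4/7, 19/21) → index 3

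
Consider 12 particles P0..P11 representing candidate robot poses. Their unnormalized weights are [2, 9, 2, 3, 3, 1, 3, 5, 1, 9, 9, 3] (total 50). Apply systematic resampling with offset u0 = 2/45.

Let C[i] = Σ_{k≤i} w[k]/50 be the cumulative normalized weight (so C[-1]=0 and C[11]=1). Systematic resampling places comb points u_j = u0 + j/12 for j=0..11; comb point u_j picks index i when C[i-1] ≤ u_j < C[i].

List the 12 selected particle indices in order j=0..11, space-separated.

1 1 1 3 4 7 7 9 9 10 10 11

C = [1/25, 11/50, 13/50, 8/25, 19/50, 2/5, 23/50, 14/25, 29/50, 19/25, 47/50, 1]
j=0: u_0=2/45 ∈ [1/25, 11/50) → index 1
j=1: u_1=23/180 ∈ [1/25, 11/50) → index 1
j=2: u_2=19/90 ∈ [1/25, 11/50) → index 1
j=3: u_3=53/180 ∈ [13/50, 8/25) → index 3
j=4: u_4=17/45 ∈ [8/25, 19/50) → index 4
j=5: u_5=83/180 ∈ [23/50, 14/25) → index 7
j=6: u_6=49/90 ∈ [23/50, 14/25) → index 7
j=7: u_7=113/180 ∈ [29/50, 19/25) → index 9
j=8: u_8=32/45 ∈ [29/50, 19/25) → index 9
j=9: u_9=143/180 ∈ [19/25, 47/50) → index 10
j=10: u_10=79/90 ∈ [19/25, 47/50) → index 10
j=11: u_11=173/180 ∈ [47/50, 1) → index 11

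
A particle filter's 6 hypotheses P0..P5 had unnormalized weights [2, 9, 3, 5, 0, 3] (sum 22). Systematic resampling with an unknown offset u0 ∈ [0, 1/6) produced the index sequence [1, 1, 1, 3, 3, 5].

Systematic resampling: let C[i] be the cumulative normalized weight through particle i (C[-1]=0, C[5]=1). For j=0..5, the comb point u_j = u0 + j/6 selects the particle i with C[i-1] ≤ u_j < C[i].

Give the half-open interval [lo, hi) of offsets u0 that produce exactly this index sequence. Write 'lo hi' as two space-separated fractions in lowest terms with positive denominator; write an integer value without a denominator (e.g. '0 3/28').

3/22 1/6

C = [1/11, 1/2, 7/11, 19/22, 19/22, 1]
j=0 picked index 1: u0 ∈ [1/11, 1/2)
j=1 picked index 1: u0 ∈ [-5/66, 1/3)
j=2 picked index 1: u0 ∈ [-8/33, 1/6)
j=3 picked index 3: u0 ∈ [3/22, 4/11)
j=4 picked index 3: u0 ∈ [-1/33, 13/66)
j=5 picked index 5: u0 ∈ [1/33, 1/6)
intersection: [3/22, 1/6)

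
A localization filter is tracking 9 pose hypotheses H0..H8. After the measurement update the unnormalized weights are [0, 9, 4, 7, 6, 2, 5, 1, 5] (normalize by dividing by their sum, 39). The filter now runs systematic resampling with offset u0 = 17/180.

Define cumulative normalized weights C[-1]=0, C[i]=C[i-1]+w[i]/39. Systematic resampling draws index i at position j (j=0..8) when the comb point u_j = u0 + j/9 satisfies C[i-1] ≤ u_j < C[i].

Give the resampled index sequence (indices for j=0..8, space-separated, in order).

C = [0, 3/13, 1/3, 20/39, 2/3, 28/39, 11/13, 34/39, 1]
j=0: u_0=17/180 ∈ [0, 3/13) → index 1
j=1: u_1=37/180 ∈ [0, 3/13) → index 1
j=2: u_2=19/60 ∈ [3/13, 1/3) → index 2
j=3: u_3=77/180 ∈ [1/3, 20/39) → index 3
j=4: u_4=97/180 ∈ [20/39, 2/3) → index 4
j=5: u_5=13/20 ∈ [20/39, 2/3) → index 4
j=6: u_6=137/180 ∈ [28/39, 11/13) → index 6
j=7: u_7=157/180 ∈ [34/39, 1) → index 8
j=8: u_8=59/60 ∈ [34/39, 1) → index 8

1 1 2 3 4 4 6 8 8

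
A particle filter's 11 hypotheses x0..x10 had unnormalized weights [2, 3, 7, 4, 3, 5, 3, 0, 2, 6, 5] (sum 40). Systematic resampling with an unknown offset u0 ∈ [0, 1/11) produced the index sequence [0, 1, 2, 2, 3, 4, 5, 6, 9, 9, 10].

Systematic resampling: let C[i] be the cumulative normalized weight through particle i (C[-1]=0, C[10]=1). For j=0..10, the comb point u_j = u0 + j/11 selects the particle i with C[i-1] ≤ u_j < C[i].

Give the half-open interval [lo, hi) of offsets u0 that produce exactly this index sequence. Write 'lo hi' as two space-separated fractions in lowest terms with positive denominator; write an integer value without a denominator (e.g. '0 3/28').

0 9/440

C = [1/20, 1/8, 3/10, 2/5, 19/40, 3/5, 27/40, 27/40, 29/40, 7/8, 1]
j=0 picked index 0: u0 ∈ [0, 1/20)
j=1 picked index 1: u0 ∈ [-9/220, 3/88)
j=2 picked index 2: u0 ∈ [-5/88, 13/110)
j=3 picked index 2: u0 ∈ [-13/88, 3/110)
j=4 picked index 3: u0 ∈ [-7/110, 2/55)
j=5 picked index 4: u0 ∈ [-3/55, 9/440)
j=6 picked index 5: u0 ∈ [-31/440, 3/55)
j=7 picked index 6: u0 ∈ [-2/55, 17/440)
j=8 picked index 9: u0 ∈ [-1/440, 13/88)
j=9 picked index 9: u0 ∈ [-41/440, 5/88)
j=10 picked index 10: u0 ∈ [-3/88, 1/11)
intersection: [0, 9/440)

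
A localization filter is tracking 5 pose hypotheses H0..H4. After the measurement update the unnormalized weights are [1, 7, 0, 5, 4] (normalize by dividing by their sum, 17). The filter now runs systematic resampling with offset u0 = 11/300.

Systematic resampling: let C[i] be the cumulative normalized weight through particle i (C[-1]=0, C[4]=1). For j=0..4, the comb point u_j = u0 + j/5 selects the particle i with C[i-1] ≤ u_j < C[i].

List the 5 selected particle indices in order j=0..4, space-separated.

0 1 1 3 4

C = [1/17, 8/17, 8/17, 13/17, 1]
j=0: u_0=11/300 ∈ [0, 1/17) → index 0
j=1: u_1=71/300 ∈ [1/17, 8/17) → index 1
j=2: u_2=131/300 ∈ [1/17, 8/17) → index 1
j=3: u_3=191/300 ∈ [8/17, 13/17) → index 3
j=4: u_4=251/300 ∈ [13/17, 1) → index 4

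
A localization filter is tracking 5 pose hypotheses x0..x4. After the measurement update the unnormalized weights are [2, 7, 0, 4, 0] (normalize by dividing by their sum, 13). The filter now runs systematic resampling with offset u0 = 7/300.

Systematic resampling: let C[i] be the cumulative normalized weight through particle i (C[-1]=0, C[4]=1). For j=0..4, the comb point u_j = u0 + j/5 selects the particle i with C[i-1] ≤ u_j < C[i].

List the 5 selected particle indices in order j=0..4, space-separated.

C = [2/13, 9/13, 9/13, 1, 1]
j=0: u_0=7/300 ∈ [0, 2/13) → index 0
j=1: u_1=67/300 ∈ [2/13, 9/13) → index 1
j=2: u_2=127/300 ∈ [2/13, 9/13) → index 1
j=3: u_3=187/300 ∈ [2/13, 9/13) → index 1
j=4: u_4=247/300 ∈ [9/13, 1) → index 3

0 1 1 1 3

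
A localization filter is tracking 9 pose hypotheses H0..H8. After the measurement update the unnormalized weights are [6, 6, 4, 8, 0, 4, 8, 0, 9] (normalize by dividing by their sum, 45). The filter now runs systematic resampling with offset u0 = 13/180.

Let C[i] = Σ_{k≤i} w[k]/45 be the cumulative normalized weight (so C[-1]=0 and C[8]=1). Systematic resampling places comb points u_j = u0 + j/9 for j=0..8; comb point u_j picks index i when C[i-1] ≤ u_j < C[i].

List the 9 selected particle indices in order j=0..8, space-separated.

0 1 2 3 3 6 6 8 8

C = [2/15, 4/15, 16/45, 8/15, 8/15, 28/45, 4/5, 4/5, 1]
j=0: u_0=13/180 ∈ [0, 2/15) → index 0
j=1: u_1=11/60 ∈ [2/15, 4/15) → index 1
j=2: u_2=53/180 ∈ [4/15, 16/45) → index 2
j=3: u_3=73/180 ∈ [16/45, 8/15) → index 3
j=4: u_4=31/60 ∈ [16/45, 8/15) → index 3
j=5: u_5=113/180 ∈ [28/45, 4/5) → index 6
j=6: u_6=133/180 ∈ [28/45, 4/5) → index 6
j=7: u_7=17/20 ∈ [4/5, 1) → index 8
j=8: u_8=173/180 ∈ [4/5, 1) → index 8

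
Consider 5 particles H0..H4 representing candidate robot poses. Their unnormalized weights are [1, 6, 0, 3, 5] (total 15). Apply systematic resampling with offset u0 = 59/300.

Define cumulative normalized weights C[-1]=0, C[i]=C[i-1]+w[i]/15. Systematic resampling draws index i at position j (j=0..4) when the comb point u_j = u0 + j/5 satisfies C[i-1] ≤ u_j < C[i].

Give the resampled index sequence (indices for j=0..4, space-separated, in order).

1 1 3 4 4

C = [1/15, 7/15, 7/15, 2/3, 1]
j=0: u_0=59/300 ∈ [1/15, 7/15) → index 1
j=1: u_1=119/300 ∈ [1/15, 7/15) → index 1
j=2: u_2=179/300 ∈ [7/15, 2/3) → index 3
j=3: u_3=239/300 ∈ [2/3, 1) → index 4
j=4: u_4=299/300 ∈ [2/3, 1) → index 4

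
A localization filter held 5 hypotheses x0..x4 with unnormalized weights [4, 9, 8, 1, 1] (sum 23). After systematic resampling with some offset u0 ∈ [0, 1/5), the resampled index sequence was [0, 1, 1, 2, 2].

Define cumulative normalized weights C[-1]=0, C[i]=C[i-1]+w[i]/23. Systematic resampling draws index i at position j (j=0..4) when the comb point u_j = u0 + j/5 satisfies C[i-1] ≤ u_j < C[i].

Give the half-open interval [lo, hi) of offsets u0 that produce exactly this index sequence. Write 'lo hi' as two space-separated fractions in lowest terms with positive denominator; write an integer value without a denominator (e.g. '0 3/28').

C = [4/23, 13/23, 21/23, 22/23, 1]
j=0 picked index 0: u0 ∈ [0, 4/23)
j=1 picked index 1: u0 ∈ [-3/115, 42/115)
j=2 picked index 1: u0 ∈ [-26/115, 19/115)
j=3 picked index 2: u0 ∈ [-4/115, 36/115)
j=4 picked index 2: u0 ∈ [-27/115, 13/115)
intersection: [0, 13/115)

0 13/115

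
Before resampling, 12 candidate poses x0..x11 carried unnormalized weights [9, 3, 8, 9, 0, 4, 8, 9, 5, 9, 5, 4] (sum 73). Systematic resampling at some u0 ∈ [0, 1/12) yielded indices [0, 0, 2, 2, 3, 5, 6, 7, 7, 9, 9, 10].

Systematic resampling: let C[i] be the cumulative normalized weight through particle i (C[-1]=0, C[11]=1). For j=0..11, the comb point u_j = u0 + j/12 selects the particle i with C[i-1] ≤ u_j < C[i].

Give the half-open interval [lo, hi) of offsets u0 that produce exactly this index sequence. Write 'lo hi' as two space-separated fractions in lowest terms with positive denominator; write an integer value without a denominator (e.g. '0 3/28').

C = [9/73, 12/73, 20/73, 29/73, 29/73, 33/73, 41/73, 50/73, 55/73, 64/73, 69/73, 1]
j=0 picked index 0: u0 ∈ [0, 9/73)
j=1 picked index 0: u0 ∈ [-1/12, 35/876)
j=2 picked index 2: u0 ∈ [-1/438, 47/438)
j=3 picked index 2: u0 ∈ [-25/292, 7/292)
j=4 picked index 3: u0 ∈ [-13/219, 14/219)
j=5 picked index 5: u0 ∈ [-17/876, 31/876)
j=6 picked index 6: u0 ∈ [-7/146, 9/146)
j=7 picked index 7: u0 ∈ [-19/876, 89/876)
j=8 picked index 7: u0 ∈ [-23/219, 4/219)
j=9 picked index 9: u0 ∈ [1/292, 37/292)
j=10 picked index 9: u0 ∈ [-35/438, 19/438)
j=11 picked index 10: u0 ∈ [-35/876, 25/876)
intersection: [1/292, 4/219)

1/292 4/219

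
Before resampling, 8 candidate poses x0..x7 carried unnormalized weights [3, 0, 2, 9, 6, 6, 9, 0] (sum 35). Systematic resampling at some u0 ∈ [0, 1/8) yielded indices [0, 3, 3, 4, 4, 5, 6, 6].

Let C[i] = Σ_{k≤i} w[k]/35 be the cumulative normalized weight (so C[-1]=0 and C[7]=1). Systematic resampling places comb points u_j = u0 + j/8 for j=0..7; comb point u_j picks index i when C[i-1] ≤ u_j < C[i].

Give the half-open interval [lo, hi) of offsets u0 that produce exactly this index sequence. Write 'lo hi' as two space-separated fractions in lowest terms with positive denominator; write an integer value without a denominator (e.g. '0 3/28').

1/40 1/14

C = [3/35, 3/35, 1/7, 2/5, 4/7, 26/35, 1, 1]
j=0 picked index 0: u0 ∈ [0, 3/35)
j=1 picked index 3: u0 ∈ [1/56, 11/40)
j=2 picked index 3: u0 ∈ [-3/28, 3/20)
j=3 picked index 4: u0 ∈ [1/40, 11/56)
j=4 picked index 4: u0 ∈ [-1/10, 1/14)
j=5 picked index 5: u0 ∈ [-3/56, 33/280)
j=6 picked index 6: u0 ∈ [-1/140, 1/4)
j=7 picked index 6: u0 ∈ [-37/280, 1/8)
intersection: [1/40, 1/14)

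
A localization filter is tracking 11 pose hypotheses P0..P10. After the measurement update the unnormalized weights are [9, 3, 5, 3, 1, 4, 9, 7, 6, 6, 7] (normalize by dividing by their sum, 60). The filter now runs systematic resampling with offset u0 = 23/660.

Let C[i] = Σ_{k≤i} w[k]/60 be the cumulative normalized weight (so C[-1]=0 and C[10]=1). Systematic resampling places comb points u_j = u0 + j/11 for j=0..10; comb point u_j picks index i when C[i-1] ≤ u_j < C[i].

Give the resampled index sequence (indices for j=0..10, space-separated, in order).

0 0 2 3 5 6 7 7 8 9 10

C = [3/20, 1/5, 17/60, 1/3, 7/20, 5/12, 17/30, 41/60, 47/60, 53/60, 1]
j=0: u_0=23/660 ∈ [0, 3/20) → index 0
j=1: u_1=83/660 ∈ [0, 3/20) → index 0
j=2: u_2=13/60 ∈ [1/5, 17/60) → index 2
j=3: u_3=203/660 ∈ [17/60, 1/3) → index 3
j=4: u_4=263/660 ∈ [7/20, 5/12) → index 5
j=5: u_5=323/660 ∈ [5/12, 17/30) → index 6
j=6: u_6=383/660 ∈ [17/30, 41/60) → index 7
j=7: u_7=443/660 ∈ [17/30, 41/60) → index 7
j=8: u_8=503/660 ∈ [41/60, 47/60) → index 8
j=9: u_9=563/660 ∈ [47/60, 53/60) → index 9
j=10: u_10=623/660 ∈ [53/60, 1) → index 10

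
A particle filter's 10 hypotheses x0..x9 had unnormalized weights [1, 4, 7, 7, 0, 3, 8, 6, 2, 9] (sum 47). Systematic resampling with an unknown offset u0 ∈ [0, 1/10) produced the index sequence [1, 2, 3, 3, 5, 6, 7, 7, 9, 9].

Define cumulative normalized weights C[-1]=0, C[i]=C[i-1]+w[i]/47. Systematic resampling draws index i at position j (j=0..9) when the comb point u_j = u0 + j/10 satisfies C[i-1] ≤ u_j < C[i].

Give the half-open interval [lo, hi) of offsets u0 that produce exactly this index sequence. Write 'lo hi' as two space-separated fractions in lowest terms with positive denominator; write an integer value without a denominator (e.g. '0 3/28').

C = [1/47, 5/47, 12/47, 19/47, 19/47, 22/47, 30/47, 36/47, 38/47, 1]
j=0 picked index 1: u0 ∈ [1/47, 5/47)
j=1 picked index 2: u0 ∈ [3/470, 73/470)
j=2 picked index 3: u0 ∈ [13/235, 48/235)
j=3 picked index 3: u0 ∈ [-21/470, 49/470)
j=4 picked index 5: u0 ∈ [1/235, 16/235)
j=5 picked index 6: u0 ∈ [-3/94, 13/94)
j=6 picked index 7: u0 ∈ [9/235, 39/235)
j=7 picked index 7: u0 ∈ [-29/470, 31/470)
j=8 picked index 9: u0 ∈ [2/235, 1/5)
j=9 picked index 9: u0 ∈ [-43/470, 1/10)
intersection: [13/235, 31/470)

13/235 31/470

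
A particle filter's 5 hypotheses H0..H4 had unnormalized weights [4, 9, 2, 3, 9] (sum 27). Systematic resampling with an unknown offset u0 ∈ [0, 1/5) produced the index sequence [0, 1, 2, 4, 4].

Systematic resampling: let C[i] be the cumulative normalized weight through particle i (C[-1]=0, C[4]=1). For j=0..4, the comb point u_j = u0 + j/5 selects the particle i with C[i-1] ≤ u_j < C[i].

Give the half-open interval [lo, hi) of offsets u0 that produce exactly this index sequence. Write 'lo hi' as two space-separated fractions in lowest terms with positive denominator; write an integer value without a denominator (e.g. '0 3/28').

11/135 4/27

C = [4/27, 13/27, 5/9, 2/3, 1]
j=0 picked index 0: u0 ∈ [0, 4/27)
j=1 picked index 1: u0 ∈ [-7/135, 38/135)
j=2 picked index 2: u0 ∈ [11/135, 7/45)
j=3 picked index 4: u0 ∈ [1/15, 2/5)
j=4 picked index 4: u0 ∈ [-2/15, 1/5)
intersection: [11/135, 4/27)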